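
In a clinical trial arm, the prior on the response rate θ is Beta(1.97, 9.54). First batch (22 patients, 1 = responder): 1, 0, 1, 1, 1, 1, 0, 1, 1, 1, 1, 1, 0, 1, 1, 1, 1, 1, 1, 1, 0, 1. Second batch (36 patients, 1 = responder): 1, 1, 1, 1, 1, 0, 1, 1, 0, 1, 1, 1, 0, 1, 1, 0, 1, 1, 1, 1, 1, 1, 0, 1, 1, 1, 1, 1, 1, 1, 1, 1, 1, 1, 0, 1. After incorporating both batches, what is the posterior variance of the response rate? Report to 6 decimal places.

0.002866

The Beta prior is conjugate to a Binomial/Bernoulli likelihood; the update adds successes to α and failures to β.
After batch 1: Beta(1.97+18, 9.54+4) = Beta(19.97, 13.54).
After batch 2: Beta(19.97+30, 13.54+6) = Beta(49.97, 19.54).
Var = αβ/((α+β)²(α+β+1)) = 49.97·19.54/(69.51²·70.51) = 0.002866.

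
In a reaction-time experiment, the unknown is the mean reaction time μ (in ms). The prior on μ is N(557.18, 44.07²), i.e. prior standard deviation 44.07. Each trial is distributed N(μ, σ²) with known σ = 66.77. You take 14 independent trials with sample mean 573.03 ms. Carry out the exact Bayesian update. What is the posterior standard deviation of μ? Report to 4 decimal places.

For Normal data with known variance σ², a Normal(μ₀, σ₀²) prior on μ is conjugate. Posterior precision = 1/σ₀² + n/σ²; posterior mean is the precision-weighted average of μ₀ and x̄.
σ₀² = 44.07² = 1942.1649, σ² = 66.77² = 4458.2329; σ² + n·σ₀² = 4458.2329 + 14·1942.1649 = 31648.5415.
Posterior precision = 1/σ₀² + n/σ² = 1/1942.1649 + 14/4458.2329 = (σ² + n·σ₀²)/(σ₀²σ²) = 31648.5415/(1942.1649·4458.2329); posterior variance σₙ² = σ₀²σ²/(σ² + n·σ₀²) = 1942.1649·4458.2329/31648.5415 = 273.586808.
Posterior SD = √σₙ² = √(1942.1649·4458.2329/31648.5415) = 16.5405.

16.5405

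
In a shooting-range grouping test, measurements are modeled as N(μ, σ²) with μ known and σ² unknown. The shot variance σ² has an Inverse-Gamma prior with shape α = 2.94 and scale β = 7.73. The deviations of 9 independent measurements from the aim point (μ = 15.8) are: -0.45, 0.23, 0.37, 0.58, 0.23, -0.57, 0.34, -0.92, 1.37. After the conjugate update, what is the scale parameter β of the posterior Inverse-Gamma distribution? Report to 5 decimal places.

With known mean μ and an Inverse-Gamma(α, β) prior on σ², the Normal likelihood is conjugate: posterior is Inv-Gamma(α + n/2, β + Σ(xᵢ−μ)²/2).
Σ(xᵢ−μ)² = (-0.45)² + (0.23)² + (0.37)² + (0.58)² + (0.23)² + (-0.57)² + (0.34)² + (-0.92)² + (1.37)² = 3.9454.
Posterior: Inv-Gamma(2.94 + 9/2, 7.73 + 3.9454/2) = Inv-Gamma(7.44, 9.70270).
Posterior β = 9.70270.

9.70270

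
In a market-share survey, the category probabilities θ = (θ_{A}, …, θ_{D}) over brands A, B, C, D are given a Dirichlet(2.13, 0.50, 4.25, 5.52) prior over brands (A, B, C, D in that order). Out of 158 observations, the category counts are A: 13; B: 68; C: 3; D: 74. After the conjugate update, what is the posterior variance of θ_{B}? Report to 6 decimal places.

The Dirichlet prior is conjugate to the Multinomial likelihood: each posterior αⱼ = prior αⱼ + observed count nⱼ.
Posterior concentration: (15.13, 68.50, 7.25, 79.52), total = 170.40.
Var[θ_j] = α_j(Σα−α_j)/((Σα)²(Σα+1)) = 68.50·101.90/(170.40²·171.40) = 0.001403.

0.001403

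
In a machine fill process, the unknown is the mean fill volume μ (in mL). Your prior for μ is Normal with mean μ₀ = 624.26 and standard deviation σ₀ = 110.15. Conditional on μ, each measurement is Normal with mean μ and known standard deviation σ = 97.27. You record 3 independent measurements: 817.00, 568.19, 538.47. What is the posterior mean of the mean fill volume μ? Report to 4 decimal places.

For Normal data with known variance σ², a Normal(μ₀, σ₀²) prior on μ is conjugate. Posterior precision = 1/σ₀² + n/σ²; posterior mean is the precision-weighted average of μ₀ and x̄.
Σxᵢ = 817.00 + 568.19 + 538.47 = 1923.66, so n·x̄ = 1923.66.
σ₀² = 110.15² = 12133.0225, σ² = 97.27² = 9461.4529; σ² + n·σ₀² = 9461.4529 + 3·12133.0225 = 45860.5204.
Posterior mean = (μ₀/σ₀² + n·x̄/σ²)/(1/σ₀² + n/σ²) = (σ²·μ₀ + σ₀²·n·x̄)/(σ² + n·σ₀²) = (9461.4529·624.26 + 12133.0225·1923.66)/45860.5204 = 29246216.649704/45860.5204 = 637.7210.

637.7210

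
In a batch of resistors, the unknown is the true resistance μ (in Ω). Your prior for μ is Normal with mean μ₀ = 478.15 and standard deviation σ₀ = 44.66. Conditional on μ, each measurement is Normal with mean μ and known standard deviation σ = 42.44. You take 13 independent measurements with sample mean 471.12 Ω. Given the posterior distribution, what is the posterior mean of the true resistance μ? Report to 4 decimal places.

471.5766

For Normal data with known variance σ², a Normal(μ₀, σ₀²) prior on μ is conjugate. Posterior precision = 1/σ₀² + n/σ²; posterior mean is the precision-weighted average of μ₀ and x̄.
n·x̄ = 13·471.12 = 6124.56.
σ₀² = 44.66² = 1994.5156, σ² = 42.44² = 1801.1536; σ² + n·σ₀² = 1801.1536 + 13·1994.5156 = 27729.8564.
Posterior mean = (μ₀/σ₀² + n·x̄/σ²)/(1/σ₀² + n/σ²) = (σ²·μ₀ + σ₀²·n·x̄)/(σ² + n·σ₀²) = (1801.1536·478.15 + 1994.5156·6124.56)/27729.8564 = 13076752.056976/27729.8564 = 471.5766.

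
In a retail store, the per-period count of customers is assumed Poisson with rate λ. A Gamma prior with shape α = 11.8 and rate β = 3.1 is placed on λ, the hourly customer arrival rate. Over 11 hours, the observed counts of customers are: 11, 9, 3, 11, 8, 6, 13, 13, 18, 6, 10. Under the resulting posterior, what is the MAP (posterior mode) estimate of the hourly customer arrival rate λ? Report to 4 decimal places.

8.4255

With a Gamma(shape α, rate β) prior, the Poisson likelihood is conjugate: the posterior is Gamma(α + ΣXᵢ, β + n).
Sum of counts S = 108 over n = 11 hours.
Posterior: Gamma(α+S, β+n) = Gamma(11.8+108, 3.1+11) = Gamma(119.8, 14.1).
Mode of Gamma(α,β) for α≥1 is (α−1)/β = 118.8/14.1 = 8.4255.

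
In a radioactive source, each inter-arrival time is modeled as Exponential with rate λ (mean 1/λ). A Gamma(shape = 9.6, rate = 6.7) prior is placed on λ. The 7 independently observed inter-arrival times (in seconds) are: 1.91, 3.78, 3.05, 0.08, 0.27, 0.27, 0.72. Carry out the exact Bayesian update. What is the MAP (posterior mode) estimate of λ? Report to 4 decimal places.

0.9297

With a Gamma(shape α, rate β) prior on the exponential rate λ, the posterior after n observations with total T = Σxᵢ is Gamma(α+n, β+T).
Sum of observations T = 10.08 seconds; n = 7.
Posterior: Gamma(9.6+7, 6.7+10.08) = Gamma(16.6, 16.78).
Mode = (α−1)/β = 0.9297.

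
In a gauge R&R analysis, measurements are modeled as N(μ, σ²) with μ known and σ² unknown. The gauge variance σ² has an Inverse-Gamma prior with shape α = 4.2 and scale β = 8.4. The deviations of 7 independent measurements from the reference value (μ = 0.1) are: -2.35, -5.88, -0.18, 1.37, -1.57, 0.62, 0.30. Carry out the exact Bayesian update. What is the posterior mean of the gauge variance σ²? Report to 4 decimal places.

With known mean μ and an Inverse-Gamma(α, β) prior on σ², the Normal likelihood is conjugate: posterior is Inv-Gamma(α + n/2, β + Σ(xᵢ−μ)²/2).
Σ(xᵢ−μ)² = (-2.35)² + (-5.88)² + (-0.18)² + (1.37)² + (-1.57)² + (0.62)² + (0.30)² = 44.9455.
Posterior: Inv-Gamma(4.2 + 7/2, 8.4 + 44.9455/2) = Inv-Gamma(7.70, 30.87275).
E[σ²|data] = β/(α−1) = 30.87275/6.70 = 4.6079.

4.6079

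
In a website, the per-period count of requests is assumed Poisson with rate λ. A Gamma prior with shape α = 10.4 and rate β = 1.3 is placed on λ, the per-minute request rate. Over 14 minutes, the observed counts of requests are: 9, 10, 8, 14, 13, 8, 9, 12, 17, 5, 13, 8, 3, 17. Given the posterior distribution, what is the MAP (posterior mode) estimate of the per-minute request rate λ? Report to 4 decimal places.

10.1569

With a Gamma(shape α, rate β) prior, the Poisson likelihood is conjugate: the posterior is Gamma(α + ΣXᵢ, β + n).
Sum of counts S = 146 over n = 14 minutes.
Posterior: Gamma(α+S, β+n) = Gamma(10.4+146, 1.3+14) = Gamma(156.4, 15.3).
Mode of Gamma(α,β) for α≥1 is (α−1)/β = 155.4/15.3 = 10.1569.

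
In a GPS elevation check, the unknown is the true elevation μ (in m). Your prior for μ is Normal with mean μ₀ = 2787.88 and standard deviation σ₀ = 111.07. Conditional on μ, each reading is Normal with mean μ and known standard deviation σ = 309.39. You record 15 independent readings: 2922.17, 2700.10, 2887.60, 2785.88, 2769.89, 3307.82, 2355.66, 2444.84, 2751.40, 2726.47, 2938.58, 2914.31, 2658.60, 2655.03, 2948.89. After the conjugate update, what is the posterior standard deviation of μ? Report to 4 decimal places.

For Normal data with known variance σ², a Normal(μ₀, σ₀²) prior on μ is conjugate. Posterior precision = 1/σ₀² + n/σ²; posterior mean is the precision-weighted average of μ₀ and x̄.
σ₀² = 111.07² = 12336.5449, σ² = 309.39² = 95722.1721; σ² + n·σ₀² = 95722.1721 + 15·12336.5449 = 280770.3456.
Posterior precision = 1/σ₀² + n/σ² = 1/12336.5449 + 15/95722.1721 = (σ² + n·σ₀²)/(σ₀²σ²) = 280770.3456/(12336.5449·95722.1721); posterior variance σₙ² = σ₀²σ²/(σ² + n·σ₀²) = 12336.5449·95722.1721/280770.3456 = 4205.860386.
Posterior SD = √σₙ² = √(12336.5449·95722.1721/280770.3456) = 64.8526.

64.8526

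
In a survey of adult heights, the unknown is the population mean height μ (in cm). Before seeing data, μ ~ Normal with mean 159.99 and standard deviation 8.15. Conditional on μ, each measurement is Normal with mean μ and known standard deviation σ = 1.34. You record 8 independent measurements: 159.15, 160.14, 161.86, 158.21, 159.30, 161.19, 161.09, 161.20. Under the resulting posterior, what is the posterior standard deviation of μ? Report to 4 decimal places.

0.4730

For Normal data with known variance σ², a Normal(μ₀, σ₀²) prior on μ is conjugate. Posterior precision = 1/σ₀² + n/σ²; posterior mean is the precision-weighted average of μ₀ and x̄.
σ₀² = 8.15² = 66.4225, σ² = 1.34² = 1.7956; σ² + n·σ₀² = 1.7956 + 8·66.4225 = 533.1756.
Posterior precision = 1/σ₀² + n/σ² = 1/66.4225 + 8/1.7956 = (σ² + n·σ₀²)/(σ₀²σ²) = 533.1756/(66.4225·1.7956); posterior variance σₙ² = σ₀²σ²/(σ² + n·σ₀²) = 66.4225·1.7956/533.1756 = 0.223694.
Posterior SD = √σₙ² = √(66.4225·1.7956/533.1756) = 0.4730.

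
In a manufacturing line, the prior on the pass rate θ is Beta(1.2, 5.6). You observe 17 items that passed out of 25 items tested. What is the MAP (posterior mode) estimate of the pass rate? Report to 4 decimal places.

0.5772

The Beta prior is conjugate to a Binomial/Bernoulli likelihood; the update adds successes to α and failures to β.
Posterior: Beta(α+k, β+n−k) = Beta(1.2+17, 5.6+8) = Beta(18.2, 13.6).
Mode of Beta(a,b) for a,b>1 is (a−1)/(a+b−2) = 17.2/29.8 = 0.5772.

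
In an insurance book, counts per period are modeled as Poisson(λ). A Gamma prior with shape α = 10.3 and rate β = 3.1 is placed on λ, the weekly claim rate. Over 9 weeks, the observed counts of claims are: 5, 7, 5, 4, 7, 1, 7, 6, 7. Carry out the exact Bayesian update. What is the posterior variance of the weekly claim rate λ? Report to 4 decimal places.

0.4050

With a Gamma(shape α, rate β) prior, the Poisson likelihood is conjugate: the posterior is Gamma(α + ΣXᵢ, β + n).
Sum of counts S = 49 over n = 9 weeks.
Posterior: Gamma(α+S, β+n) = Gamma(10.3+49, 3.1+9) = Gamma(59.3, 12.1).
Var = α/β² = 59.3/12.1² = 0.4050.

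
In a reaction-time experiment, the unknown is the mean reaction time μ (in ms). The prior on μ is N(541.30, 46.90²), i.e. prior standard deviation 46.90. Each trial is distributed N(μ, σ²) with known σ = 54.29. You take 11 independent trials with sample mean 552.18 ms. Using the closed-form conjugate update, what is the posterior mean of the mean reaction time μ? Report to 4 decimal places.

550.9986

For Normal data with known variance σ², a Normal(μ₀, σ₀²) prior on μ is conjugate. Posterior precision = 1/σ₀² + n/σ²; posterior mean is the precision-weighted average of μ₀ and x̄.
n·x̄ = 11·552.18 = 6073.98.
σ₀² = 46.90² = 2199.61, σ² = 54.29² = 2947.4041; σ² + n·σ₀² = 2947.4041 + 11·2199.61 = 27143.1141.
Posterior mean = (μ₀/σ₀² + n·x̄/σ²)/(1/σ₀² + n/σ²) = (σ²·μ₀ + σ₀²·n·x̄)/(σ² + n·σ₀²) = (2947.4041·541.30 + 2199.61·6073.98)/27143.1141 = 14955816.98713/27143.1141 = 550.9986.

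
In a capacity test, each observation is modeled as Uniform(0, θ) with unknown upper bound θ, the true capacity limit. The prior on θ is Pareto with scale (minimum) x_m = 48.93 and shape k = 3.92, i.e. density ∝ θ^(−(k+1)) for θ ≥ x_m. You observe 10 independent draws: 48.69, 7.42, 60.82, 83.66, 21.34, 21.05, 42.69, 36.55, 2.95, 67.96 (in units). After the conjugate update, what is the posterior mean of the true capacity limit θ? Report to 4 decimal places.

90.1352

A Pareto(scale x_m, shape k) prior on the upper bound θ of Uniform(0, θ) is conjugate: posterior is Pareto(max(x_m, max xᵢ), k + n).
Sample maximum = 83.66; prior scale x_m = 48.93 → posterior scale = max = 83.66.
Posterior shape = 3.92 + 10 = 13.92.
E[θ|data] = k·x_m/(k−1) = 13.92·83.66/12.92 = 90.1352.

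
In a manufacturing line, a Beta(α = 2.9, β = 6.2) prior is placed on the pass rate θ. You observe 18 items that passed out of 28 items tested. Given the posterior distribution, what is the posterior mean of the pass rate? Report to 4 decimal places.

0.5633

The Beta prior is conjugate to a Binomial/Bernoulli likelihood; the update adds successes to α and failures to β.
Posterior: Beta(α+k, β+n−k) = Beta(2.9+18, 6.2+10) = Beta(20.9, 16.2).
Posterior mean = α/(α+β) = 20.9/37.1 = 0.5633.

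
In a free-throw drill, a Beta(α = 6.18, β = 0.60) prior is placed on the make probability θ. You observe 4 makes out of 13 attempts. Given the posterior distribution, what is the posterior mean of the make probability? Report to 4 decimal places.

0.5147

The Beta prior is conjugate to a Binomial/Bernoulli likelihood; the update adds successes to α and failures to β.
Posterior: Beta(α+k, β+n−k) = Beta(6.18+4, 0.60+9) = Beta(10.18, 9.60).
Posterior mean = α/(α+β) = 10.18/19.78 = 0.5147.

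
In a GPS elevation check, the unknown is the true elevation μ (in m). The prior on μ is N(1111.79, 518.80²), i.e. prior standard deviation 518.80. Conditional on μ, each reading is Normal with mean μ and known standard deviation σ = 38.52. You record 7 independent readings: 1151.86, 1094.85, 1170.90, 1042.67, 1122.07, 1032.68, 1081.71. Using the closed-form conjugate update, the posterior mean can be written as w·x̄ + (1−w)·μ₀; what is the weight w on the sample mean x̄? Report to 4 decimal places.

For Normal data with known variance σ², a Normal(μ₀, σ₀²) prior on μ is conjugate. Posterior precision = 1/σ₀² + n/σ²; posterior mean is the precision-weighted average of μ₀ and x̄.
σ₀² = 518.80² = 269153.44, σ² = 38.52² = 1483.7904. Prior precision 1/σ₀² = 1/269153.44; data precision n/σ² = 7/1483.7904.
w = (n/σ²)/(1/σ₀² + n/σ²) = n·σ₀²/(σ² + n·σ₀²) = 7·269153.44/(1483.7904 + 7·269153.44) = 1884074.08/1885557.8704 = 0.9992.

0.9992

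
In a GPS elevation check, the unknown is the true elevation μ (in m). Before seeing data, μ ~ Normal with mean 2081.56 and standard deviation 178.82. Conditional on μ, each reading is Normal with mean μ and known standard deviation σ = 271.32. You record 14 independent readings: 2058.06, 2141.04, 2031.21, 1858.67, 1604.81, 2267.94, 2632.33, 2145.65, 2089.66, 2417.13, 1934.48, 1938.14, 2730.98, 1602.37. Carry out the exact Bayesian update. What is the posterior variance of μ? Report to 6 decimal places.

4515.637178

For Normal data with known variance σ², a Normal(μ₀, σ₀²) prior on μ is conjugate. Posterior precision = 1/σ₀² + n/σ²; posterior mean is the precision-weighted average of μ₀ and x̄.
σ₀² = 178.82² = 31976.5924, σ² = 271.32² = 73614.5424; σ² + n·σ₀² = 73614.5424 + 14·31976.5924 = 521286.836.
Posterior precision = 1/σ₀² + n/σ² = 1/31976.5924 + 14/73614.5424 = (σ² + n·σ₀²)/(σ₀²σ²) = 521286.836/(31976.5924·73614.5424); posterior variance σₙ² = σ₀²σ²/(σ² + n·σ₀²) = 31976.5924·73614.5424/521286.836 = 4515.637178.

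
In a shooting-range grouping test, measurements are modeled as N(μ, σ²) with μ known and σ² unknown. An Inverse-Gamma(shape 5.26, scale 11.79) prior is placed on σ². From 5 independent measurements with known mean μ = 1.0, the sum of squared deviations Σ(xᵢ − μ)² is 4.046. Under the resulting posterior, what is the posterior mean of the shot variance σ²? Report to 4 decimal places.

2.0433

With known mean μ and an Inverse-Gamma(α, β) prior on σ², the Normal likelihood is conjugate: posterior is Inv-Gamma(α + n/2, β + Σ(xᵢ−μ)²/2).
Posterior: Inv-Gamma(5.26 + 5/2, 11.79 + 4.046/2) = Inv-Gamma(7.76, 13.8130).
E[σ²|data] = β/(α−1) = 13.8130/6.76 = 2.0433.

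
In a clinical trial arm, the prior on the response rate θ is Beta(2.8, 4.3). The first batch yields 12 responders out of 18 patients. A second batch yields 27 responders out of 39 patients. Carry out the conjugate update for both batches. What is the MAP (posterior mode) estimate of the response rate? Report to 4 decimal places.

0.6570

The Beta prior is conjugate to a Binomial/Bernoulli likelihood; the update adds successes to α and failures to β.
After batch 1: Beta(2.8+12, 4.3+6) = Beta(14.8, 10.3).
After batch 2: Beta(14.8+27, 10.3+12) = Beta(41.8, 22.3).
Mode of Beta(a,b) for a,b>1 is (a−1)/(a+b−2) = 40.8/62.1 = 0.6570.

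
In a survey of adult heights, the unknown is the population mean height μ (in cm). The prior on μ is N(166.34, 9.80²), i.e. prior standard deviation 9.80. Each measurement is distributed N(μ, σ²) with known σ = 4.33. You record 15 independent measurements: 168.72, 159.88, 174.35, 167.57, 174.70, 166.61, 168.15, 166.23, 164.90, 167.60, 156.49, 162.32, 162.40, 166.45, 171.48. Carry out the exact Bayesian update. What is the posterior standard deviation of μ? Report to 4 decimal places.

1.1108

For Normal data with known variance σ², a Normal(μ₀, σ₀²) prior on μ is conjugate. Posterior precision = 1/σ₀² + n/σ²; posterior mean is the precision-weighted average of μ₀ and x̄.
σ₀² = 9.80² = 96.04, σ² = 4.33² = 18.7489; σ² + n·σ₀² = 18.7489 + 15·96.04 = 1459.3489.
Posterior precision = 1/σ₀² + n/σ² = 1/96.04 + 15/18.7489 = (σ² + n·σ₀²)/(σ₀²σ²) = 1459.3489/(96.04·18.7489); posterior variance σₙ² = σ₀²σ²/(σ² + n·σ₀²) = 96.04·18.7489/1459.3489 = 1.233868.
Posterior SD = √σₙ² = √(96.04·18.7489/1459.3489) = 1.1108.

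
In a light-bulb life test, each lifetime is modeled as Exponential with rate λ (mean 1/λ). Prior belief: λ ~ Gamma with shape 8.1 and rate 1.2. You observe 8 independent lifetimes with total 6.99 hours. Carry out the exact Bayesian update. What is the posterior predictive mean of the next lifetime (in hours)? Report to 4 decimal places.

0.5424

With a Gamma(shape α, rate β) prior on the exponential rate λ, the posterior after n observations with total T = Σxᵢ is Gamma(α+n, β+T).
Posterior: Gamma(8.1+8, 1.2+6.99) = Gamma(16.1, 8.19).
The predictive distribution for the next observation is Lomax; its mean is β/(α−1) = 8.19/15.1 = 0.5424.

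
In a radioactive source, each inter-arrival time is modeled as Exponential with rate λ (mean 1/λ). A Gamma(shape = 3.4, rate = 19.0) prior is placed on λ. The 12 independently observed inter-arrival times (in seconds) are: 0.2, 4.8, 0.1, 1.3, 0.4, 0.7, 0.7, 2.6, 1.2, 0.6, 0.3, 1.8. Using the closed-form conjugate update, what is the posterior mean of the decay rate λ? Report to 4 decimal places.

With a Gamma(shape α, rate β) prior on the exponential rate λ, the posterior after n observations with total T = Σxᵢ is Gamma(α+n, β+T).
Sum of observations T = 14.7 seconds; n = 12.
Posterior: Gamma(3.4+12, 19.0+14.7) = Gamma(15.4, 33.7).
Posterior mean of λ = α/β = 15.4/33.7 = 0.4570.

0.4570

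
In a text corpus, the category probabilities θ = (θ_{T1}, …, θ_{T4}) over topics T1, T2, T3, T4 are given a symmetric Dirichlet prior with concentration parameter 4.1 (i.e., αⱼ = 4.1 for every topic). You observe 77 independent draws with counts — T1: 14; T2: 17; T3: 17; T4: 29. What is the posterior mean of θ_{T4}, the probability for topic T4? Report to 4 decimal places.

The Dirichlet prior is conjugate to the Multinomial likelihood: each posterior αⱼ = prior αⱼ + observed count nⱼ.
Posterior concentration: (18.1, 21.1, 21.1, 33.1), total = 93.4.
E[θ_{T4}|data] = α_{T4}/Σα = 33.1/93.4 = 0.3544.

0.3544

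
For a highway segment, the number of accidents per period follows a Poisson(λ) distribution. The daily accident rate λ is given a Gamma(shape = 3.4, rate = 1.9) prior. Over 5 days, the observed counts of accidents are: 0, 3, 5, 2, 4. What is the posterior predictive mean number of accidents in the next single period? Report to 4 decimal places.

With a Gamma(shape α, rate β) prior, the Poisson likelihood is conjugate: the posterior is Gamma(α + ΣXᵢ, β + n).
Sum of counts S = 14 over n = 5 days.
Posterior: Gamma(α+S, β+n) = Gamma(3.4+14, 1.9+5) = Gamma(17.4, 6.9).
The predictive distribution for one future period is NegBinom with mean α/β = 2.5217.

2.5217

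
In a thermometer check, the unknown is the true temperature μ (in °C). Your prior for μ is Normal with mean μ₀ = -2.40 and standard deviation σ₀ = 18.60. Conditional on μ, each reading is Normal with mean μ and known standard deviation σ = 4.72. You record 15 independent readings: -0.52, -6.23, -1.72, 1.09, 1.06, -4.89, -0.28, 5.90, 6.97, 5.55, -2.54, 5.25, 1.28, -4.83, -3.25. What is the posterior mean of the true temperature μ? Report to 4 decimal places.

0.1783

For Normal data with known variance σ², a Normal(μ₀, σ₀²) prior on μ is conjugate. Posterior precision = 1/σ₀² + n/σ²; posterior mean is the precision-weighted average of μ₀ and x̄.
Σxᵢ = (-0.52) + (-6.23) + (-1.72) + 1.09 + 1.06 + (-4.89) + (-0.28) + 5.90 + 6.97 + 5.55 + (-2.54) + 5.25 + 1.28 + (-4.83) + (-3.25) = 2.84, so n·x̄ = 2.84.
σ₀² = 18.60² = 345.96, σ² = 4.72² = 22.2784; σ² + n·σ₀² = 22.2784 + 15·345.96 = 5211.6784.
Posterior mean = (μ₀/σ₀² + n·x̄/σ²)/(1/σ₀² + n/σ²) = (σ²·μ₀ + σ₀²·n·x̄)/(σ² + n·σ₀²) = (22.2784·(-2.40) + 345.96·2.84)/5211.6784 = 929.05824/5211.6784 = 0.1783.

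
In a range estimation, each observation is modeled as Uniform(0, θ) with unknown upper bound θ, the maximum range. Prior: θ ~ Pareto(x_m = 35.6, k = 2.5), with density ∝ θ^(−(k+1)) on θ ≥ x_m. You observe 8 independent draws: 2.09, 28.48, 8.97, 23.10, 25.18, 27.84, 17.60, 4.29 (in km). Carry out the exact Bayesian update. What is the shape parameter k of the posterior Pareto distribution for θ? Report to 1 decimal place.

A Pareto(scale x_m, shape k) prior on the upper bound θ of Uniform(0, θ) is conjugate: posterior is Pareto(max(x_m, max xᵢ), k + n).
Sample maximum = 28.48; prior scale x_m = 35.6 → posterior scale = max = 35.60.
Posterior shape = 2.5 + 8 = 10.5.
Posterior shape k = 10.5.

10.5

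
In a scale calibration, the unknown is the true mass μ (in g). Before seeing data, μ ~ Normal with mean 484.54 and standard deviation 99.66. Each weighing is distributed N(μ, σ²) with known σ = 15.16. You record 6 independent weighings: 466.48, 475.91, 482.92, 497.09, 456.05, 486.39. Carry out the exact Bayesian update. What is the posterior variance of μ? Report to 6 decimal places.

38.157110

For Normal data with known variance σ², a Normal(μ₀, σ₀²) prior on μ is conjugate. Posterior precision = 1/σ₀² + n/σ²; posterior mean is the precision-weighted average of μ₀ and x̄.
σ₀² = 99.66² = 9932.1156, σ² = 15.16² = 229.8256; σ² + n·σ₀² = 229.8256 + 6·9932.1156 = 59822.5192.
Posterior precision = 1/σ₀² + n/σ² = 1/9932.1156 + 6/229.8256 = (σ² + n·σ₀²)/(σ₀²σ²) = 59822.5192/(9932.1156·229.8256); posterior variance σₙ² = σ₀²σ²/(σ² + n·σ₀²) = 9932.1156·229.8256/59822.5192 = 38.157110.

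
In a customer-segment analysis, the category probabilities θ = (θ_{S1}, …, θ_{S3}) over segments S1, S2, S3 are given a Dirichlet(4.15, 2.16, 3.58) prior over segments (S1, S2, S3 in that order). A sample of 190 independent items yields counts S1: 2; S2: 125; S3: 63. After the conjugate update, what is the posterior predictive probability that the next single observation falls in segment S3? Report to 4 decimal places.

0.3331

The Dirichlet prior is conjugate to the Multinomial likelihood: each posterior αⱼ = prior αⱼ + observed count nⱼ.
Posterior concentration: (6.15, 127.16, 66.58), total = 199.89.
P(next = S3 | data) = α_{S3}/Σα = 0.3331.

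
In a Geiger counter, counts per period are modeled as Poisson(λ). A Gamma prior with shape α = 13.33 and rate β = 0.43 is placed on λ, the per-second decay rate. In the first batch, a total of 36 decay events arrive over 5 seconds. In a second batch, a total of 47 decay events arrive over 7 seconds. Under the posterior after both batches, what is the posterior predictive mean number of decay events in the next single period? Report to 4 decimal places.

7.7498

With a Gamma(shape α, rate β) prior, the Poisson likelihood is conjugate: the posterior is Gamma(α + ΣXᵢ, β + n).
After batch 1: Gamma(α+S, β+n) = Gamma(13.33+36, 0.43+5) = Gamma(49.33, 5.43).
After batch 2: Gamma(α+S, β+n) = Gamma(49.33+47, 5.43+7) = Gamma(96.33, 12.43).
The predictive distribution for one future period is NegBinom with mean α/β = 7.7498.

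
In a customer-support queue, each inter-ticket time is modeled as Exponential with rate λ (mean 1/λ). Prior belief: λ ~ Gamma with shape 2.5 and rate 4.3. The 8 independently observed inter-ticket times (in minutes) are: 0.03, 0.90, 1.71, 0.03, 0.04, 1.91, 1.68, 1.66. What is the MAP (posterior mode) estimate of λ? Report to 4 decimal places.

0.7749

With a Gamma(shape α, rate β) prior on the exponential rate λ, the posterior after n observations with total T = Σxᵢ is Gamma(α+n, β+T).
Sum of observations T = 7.96 minutes; n = 8.
Posterior: Gamma(2.5+8, 4.3+7.96) = Gamma(10.5, 12.26).
Mode = (α−1)/β = 0.7749.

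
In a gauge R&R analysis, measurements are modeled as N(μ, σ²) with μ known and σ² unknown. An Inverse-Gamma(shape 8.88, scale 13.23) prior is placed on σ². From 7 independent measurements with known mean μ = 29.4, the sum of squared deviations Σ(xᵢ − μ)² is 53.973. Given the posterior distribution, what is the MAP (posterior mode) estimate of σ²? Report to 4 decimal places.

With known mean μ and an Inverse-Gamma(α, β) prior on σ², the Normal likelihood is conjugate: posterior is Inv-Gamma(α + n/2, β + Σ(xᵢ−μ)²/2).
Posterior: Inv-Gamma(8.88 + 7/2, 13.23 + 53.973/2) = Inv-Gamma(12.38, 40.2165).
Mode = β/(α+1) = 40.2165/13.38 = 3.0057.

3.0057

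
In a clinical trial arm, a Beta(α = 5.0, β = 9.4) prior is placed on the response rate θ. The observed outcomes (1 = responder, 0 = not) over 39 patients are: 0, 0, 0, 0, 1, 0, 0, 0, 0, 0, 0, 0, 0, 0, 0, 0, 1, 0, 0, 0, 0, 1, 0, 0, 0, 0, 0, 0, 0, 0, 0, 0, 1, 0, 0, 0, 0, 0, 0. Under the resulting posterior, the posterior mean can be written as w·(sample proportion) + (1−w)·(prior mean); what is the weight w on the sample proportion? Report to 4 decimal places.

The Beta prior is conjugate to a Binomial/Bernoulli likelihood; the update adds successes to α and failures to β.
Posterior mean = (α₀+k)/(α₀+β₀+n) = [n/(α₀+β₀+n)]·(k/n) + [(α₀+β₀)/(α₀+β₀+n)]·α₀/(α₀+β₀), so only n and the prior enter the weight.
The weight on the data is w = n/(α₀+β₀+n) = 39/(5.0+9.4+39) = 39/53.4 = 0.7303.

0.7303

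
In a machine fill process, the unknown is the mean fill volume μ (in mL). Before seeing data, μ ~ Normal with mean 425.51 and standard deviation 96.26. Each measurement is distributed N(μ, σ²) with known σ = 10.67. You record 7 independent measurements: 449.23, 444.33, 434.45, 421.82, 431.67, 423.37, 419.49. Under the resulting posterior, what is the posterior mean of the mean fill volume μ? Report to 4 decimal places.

For Normal data with known variance σ², a Normal(μ₀, σ₀²) prior on μ is conjugate. Posterior precision = 1/σ₀² + n/σ²; posterior mean is the precision-weighted average of μ₀ and x̄.
Σxᵢ = 449.23 + 444.33 + 434.45 + 421.82 + 431.67 + 423.37 + 419.49 = 3024.36, so n·x̄ = 3024.36.
σ₀² = 96.26² = 9265.9876, σ² = 10.67² = 113.8489; σ² + n·σ₀² = 113.8489 + 7·9265.9876 = 64975.7621.
Posterior mean = (μ₀/σ₀² + n·x̄/σ²)/(1/σ₀² + n/σ²) = (σ²·μ₀ + σ₀²·n·x̄)/(σ² + n·σ₀²) = (113.8489·425.51 + 9265.9876·3024.36)/64975.7621 = 28072126.103375/64975.7621 = 432.0400.

432.0400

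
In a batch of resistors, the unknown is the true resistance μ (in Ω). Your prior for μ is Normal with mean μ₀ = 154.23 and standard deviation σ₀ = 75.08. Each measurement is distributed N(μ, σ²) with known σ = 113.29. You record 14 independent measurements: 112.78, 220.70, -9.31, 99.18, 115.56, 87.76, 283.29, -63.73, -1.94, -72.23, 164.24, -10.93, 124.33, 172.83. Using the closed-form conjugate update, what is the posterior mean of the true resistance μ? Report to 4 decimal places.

96.6826

For Normal data with known variance σ², a Normal(μ₀, σ₀²) prior on μ is conjugate. Posterior precision = 1/σ₀² + n/σ²; posterior mean is the precision-weighted average of μ₀ and x̄.
Σxᵢ = 112.78 + 220.70 + (-9.31) + 99.18 + 115.56 + 87.76 + 283.29 + (-63.73) + (-1.94) + (-72.23) + 164.24 + (-10.93) + 124.33 + 172.83 = 1222.53, so n·x̄ = 1222.53.
σ₀² = 75.08² = 5637.0064, σ² = 113.29² = 12834.6241; σ² + n·σ₀² = 12834.6241 + 14·5637.0064 = 91752.7137.
Posterior mean = (μ₀/σ₀² + n·x̄/σ²)/(1/σ₀² + n/σ²) = (σ²·μ₀ + σ₀²·n·x̄)/(σ² + n·σ₀²) = (12834.6241·154.23 + 5637.0064·1222.53)/91752.7137 = 8870893.509135/91752.7137 = 96.6826.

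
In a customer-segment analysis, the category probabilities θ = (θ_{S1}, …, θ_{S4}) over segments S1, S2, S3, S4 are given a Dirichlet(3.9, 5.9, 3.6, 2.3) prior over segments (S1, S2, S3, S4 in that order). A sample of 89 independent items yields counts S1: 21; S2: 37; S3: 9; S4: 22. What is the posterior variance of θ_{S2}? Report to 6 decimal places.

The Dirichlet prior is conjugate to the Multinomial likelihood: each posterior αⱼ = prior αⱼ + observed count nⱼ.
Posterior concentration: (24.9, 42.9, 12.6, 24.3), total = 104.7.
Var[θ_j] = α_j(Σα−α_j)/((Σα)²(Σα+1)) = 42.9·61.8/(104.7²·105.7) = 0.002288.

0.002288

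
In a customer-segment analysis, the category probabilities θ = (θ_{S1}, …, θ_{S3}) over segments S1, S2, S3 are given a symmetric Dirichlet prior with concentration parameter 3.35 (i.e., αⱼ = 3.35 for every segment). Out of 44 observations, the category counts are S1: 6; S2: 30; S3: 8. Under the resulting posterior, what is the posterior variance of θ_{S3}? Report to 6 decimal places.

The Dirichlet prior is conjugate to the Multinomial likelihood: each posterior αⱼ = prior αⱼ + observed count nⱼ.
Posterior concentration: (9.35, 33.35, 11.35), total = 54.05.
Var[θ_j] = α_j(Σα−α_j)/((Σα)²(Σα+1)) = 11.35·42.70/(54.05²·55.05) = 0.003014.

0.003014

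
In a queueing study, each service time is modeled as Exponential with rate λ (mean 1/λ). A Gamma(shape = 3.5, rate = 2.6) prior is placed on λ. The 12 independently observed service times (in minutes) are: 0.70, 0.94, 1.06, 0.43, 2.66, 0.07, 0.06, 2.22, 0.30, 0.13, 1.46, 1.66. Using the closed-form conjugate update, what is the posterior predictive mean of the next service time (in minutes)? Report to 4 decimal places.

0.9855

With a Gamma(shape α, rate β) prior on the exponential rate λ, the posterior after n observations with total T = Σxᵢ is Gamma(α+n, β+T).
Sum of observations T = 11.69 minutes; n = 12.
Posterior: Gamma(3.5+12, 2.6+11.69) = Gamma(15.5, 14.29).
The predictive distribution for the next observation is Lomax; its mean is β/(α−1) = 14.29/14.5 = 0.9855.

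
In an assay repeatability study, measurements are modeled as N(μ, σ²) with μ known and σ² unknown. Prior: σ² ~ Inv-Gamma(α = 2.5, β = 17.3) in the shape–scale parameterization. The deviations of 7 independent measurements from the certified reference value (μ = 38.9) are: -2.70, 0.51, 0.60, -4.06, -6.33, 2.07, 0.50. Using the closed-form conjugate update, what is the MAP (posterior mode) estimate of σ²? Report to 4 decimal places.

With known mean μ and an Inverse-Gamma(α, β) prior on σ², the Normal likelihood is conjugate: posterior is Inv-Gamma(α + n/2, β + Σ(xᵢ−μ)²/2).
Σ(xᵢ−μ)² = (-2.70)² + (0.51)² + (0.60)² + (-4.06)² + (-6.33)² + (2.07)² + (0.50)² = 68.9975.
Posterior: Inv-Gamma(2.5 + 7/2, 17.3 + 68.9975/2) = Inv-Gamma(6.00, 51.79875).
Mode = β/(α+1) = 51.79875/7.00 = 7.3998.

7.3998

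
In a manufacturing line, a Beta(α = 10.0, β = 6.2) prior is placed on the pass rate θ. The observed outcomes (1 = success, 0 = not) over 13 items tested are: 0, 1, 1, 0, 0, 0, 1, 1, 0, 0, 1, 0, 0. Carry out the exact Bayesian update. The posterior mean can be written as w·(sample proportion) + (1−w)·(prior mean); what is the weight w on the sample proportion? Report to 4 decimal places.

0.4452

The Beta prior is conjugate to a Binomial/Bernoulli likelihood; the update adds successes to α and failures to β.
Posterior mean = (α₀+k)/(α₀+β₀+n) = [n/(α₀+β₀+n)]·(k/n) + [(α₀+β₀)/(α₀+β₀+n)]·α₀/(α₀+β₀), so only n and the prior enter the weight.
The weight on the data is w = n/(α₀+β₀+n) = 13/(10.0+6.2+13) = 13/29.2 = 0.4452.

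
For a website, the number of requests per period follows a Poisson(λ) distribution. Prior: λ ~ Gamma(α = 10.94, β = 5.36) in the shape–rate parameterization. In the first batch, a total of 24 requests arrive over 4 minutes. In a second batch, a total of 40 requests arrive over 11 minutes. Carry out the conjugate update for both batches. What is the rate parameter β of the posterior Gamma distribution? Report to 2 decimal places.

With a Gamma(shape α, rate β) prior, the Poisson likelihood is conjugate: the posterior is Gamma(α + ΣXᵢ, β + n).
After batch 1: Gamma(α+S, β+n) = Gamma(10.94+24, 5.36+4) = Gamma(34.94, 9.36).
After batch 2: Gamma(α+S, β+n) = Gamma(34.94+40, 9.36+11) = Gamma(74.94, 20.36).
Posterior β = 20.36.

20.36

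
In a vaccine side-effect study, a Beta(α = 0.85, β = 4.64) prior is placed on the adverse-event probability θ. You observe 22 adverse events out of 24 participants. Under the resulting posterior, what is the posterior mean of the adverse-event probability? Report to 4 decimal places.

The Beta prior is conjugate to a Binomial/Bernoulli likelihood; the update adds successes to α and failures to β.
Posterior: Beta(α+k, β+n−k) = Beta(0.85+22, 4.64+2) = Beta(22.85, 6.64).
Posterior mean = α/(α+β) = 22.85/29.49 = 0.7748.

0.7748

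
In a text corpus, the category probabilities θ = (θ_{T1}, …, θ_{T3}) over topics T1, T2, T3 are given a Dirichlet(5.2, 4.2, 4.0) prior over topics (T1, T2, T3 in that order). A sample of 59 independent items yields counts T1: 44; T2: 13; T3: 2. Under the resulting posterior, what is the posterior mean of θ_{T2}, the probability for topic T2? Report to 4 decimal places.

0.2376

The Dirichlet prior is conjugate to the Multinomial likelihood: each posterior αⱼ = prior αⱼ + observed count nⱼ.
Posterior concentration: (49.2, 17.2, 6.0), total = 72.4.
E[θ_{T2}|data] = α_{T2}/Σα = 17.2/72.4 = 0.2376.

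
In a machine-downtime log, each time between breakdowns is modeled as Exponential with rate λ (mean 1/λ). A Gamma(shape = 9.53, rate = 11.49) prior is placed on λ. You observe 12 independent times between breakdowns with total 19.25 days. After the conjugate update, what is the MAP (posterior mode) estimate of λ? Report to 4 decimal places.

0.6679

With a Gamma(shape α, rate β) prior on the exponential rate λ, the posterior after n observations with total T = Σxᵢ is Gamma(α+n, β+T).
Posterior: Gamma(9.53+12, 11.49+19.25) = Gamma(21.53, 30.74).
Mode = (α−1)/β = 0.6679.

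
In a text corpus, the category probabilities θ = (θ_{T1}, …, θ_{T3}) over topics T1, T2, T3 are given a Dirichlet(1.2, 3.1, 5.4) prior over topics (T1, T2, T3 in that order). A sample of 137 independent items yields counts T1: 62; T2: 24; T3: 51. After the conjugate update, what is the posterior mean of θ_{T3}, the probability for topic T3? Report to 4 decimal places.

The Dirichlet prior is conjugate to the Multinomial likelihood: each posterior αⱼ = prior αⱼ + observed count nⱼ.
Posterior concentration: (63.2, 27.1, 56.4), total = 146.7.
E[θ_{T3}|data] = α_{T3}/Σα = 56.4/146.7 = 0.3845.

0.3845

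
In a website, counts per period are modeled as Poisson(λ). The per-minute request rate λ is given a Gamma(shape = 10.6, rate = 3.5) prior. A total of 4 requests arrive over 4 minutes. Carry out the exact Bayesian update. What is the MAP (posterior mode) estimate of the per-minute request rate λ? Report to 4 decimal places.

With a Gamma(shape α, rate β) prior, the Poisson likelihood is conjugate: the posterior is Gamma(α + ΣXᵢ, β + n).
Posterior: Gamma(α+S, β+n) = Gamma(10.6+4, 3.5+4) = Gamma(14.6, 7.5).
Mode of Gamma(α,β) for α≥1 is (α−1)/β = 13.6/7.5 = 1.8133.

1.8133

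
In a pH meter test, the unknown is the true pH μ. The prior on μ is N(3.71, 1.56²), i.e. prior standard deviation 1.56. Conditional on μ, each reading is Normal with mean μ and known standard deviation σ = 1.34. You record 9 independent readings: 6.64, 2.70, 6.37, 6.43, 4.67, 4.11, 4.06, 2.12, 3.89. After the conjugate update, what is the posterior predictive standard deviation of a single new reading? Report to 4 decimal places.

For Normal data with known variance σ², a Normal(μ₀, σ₀²) prior on μ is conjugate. Posterior precision = 1/σ₀² + n/σ²; posterior mean is the precision-weighted average of μ₀ and x̄.
σ₀² = 1.56² = 2.4336, σ² = 1.34² = 1.7956; σ² + n·σ₀² = 1.7956 + 9·2.4336 = 23.698.
Posterior precision = 1/σ₀² + n/σ² = 1/2.4336 + 9/1.7956 = (σ² + n·σ₀²)/(σ₀²σ²) = 23.698/(2.4336·1.7956); posterior variance σₙ² = σ₀²σ²/(σ² + n·σ₀²) = 2.4336·1.7956/23.698 = 0.184394.
Predictive variance for one new observation = σₙ² + σ² = 2.4336·1.7956/23.698 + 1.7956 = σ²·(σ₀² + 23.698)/23.698 = 1.7956·26.1316/23.698 = 1.979994; SD = √(1.7956·26.1316/23.698) = 1.4071.

1.4071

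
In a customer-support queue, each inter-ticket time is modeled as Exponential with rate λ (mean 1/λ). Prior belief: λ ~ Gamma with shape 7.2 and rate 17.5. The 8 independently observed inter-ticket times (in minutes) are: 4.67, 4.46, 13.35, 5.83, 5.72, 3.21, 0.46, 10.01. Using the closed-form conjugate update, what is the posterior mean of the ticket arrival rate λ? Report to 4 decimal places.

With a Gamma(shape α, rate β) prior on the exponential rate λ, the posterior after n observations with total T = Σxᵢ is Gamma(α+n, β+T).
Sum of observations T = 47.71 minutes; n = 8.
Posterior: Gamma(7.2+8, 17.5+47.71) = Gamma(15.2, 65.21).
Posterior mean of λ = α/β = 15.2/65.21 = 0.2331.

0.2331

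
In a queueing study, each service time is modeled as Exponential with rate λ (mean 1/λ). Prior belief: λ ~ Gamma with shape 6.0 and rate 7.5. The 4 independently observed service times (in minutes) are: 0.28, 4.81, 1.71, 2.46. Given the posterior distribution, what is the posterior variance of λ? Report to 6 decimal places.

With a Gamma(shape α, rate β) prior on the exponential rate λ, the posterior after n observations with total T = Σxᵢ is Gamma(α+n, β+T).
Sum of observations T = 9.26 minutes; n = 4.
Posterior: Gamma(6.0+4, 7.5+9.26) = Gamma(10.0, 16.76).
Var = α/β² = 0.035600.

0.035600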